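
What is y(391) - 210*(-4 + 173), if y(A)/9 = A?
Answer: -31971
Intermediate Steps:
y(A) = 9*A
y(391) - 210*(-4 + 173) = 9*391 - 210*(-4 + 173) = 3519 - 210*169 = 3519 - 1*35490 = 3519 - 35490 = -31971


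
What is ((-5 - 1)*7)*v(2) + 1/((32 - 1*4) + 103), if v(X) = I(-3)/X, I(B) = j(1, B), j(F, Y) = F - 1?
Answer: 1/131 ≈ 0.0076336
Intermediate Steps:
j(F, Y) = -1 + F
I(B) = 0 (I(B) = -1 + 1 = 0)
v(X) = 0 (v(X) = 0/X = 0)
((-5 - 1)*7)*v(2) + 1/((32 - 1*4) + 103) = ((-5 - 1)*7)*0 + 1/((32 - 1*4) + 103) = -6*7*0 + 1/((32 - 4) + 103) = -42*0 + 1/(28 + 103) = 0 + 1/131 = 1/131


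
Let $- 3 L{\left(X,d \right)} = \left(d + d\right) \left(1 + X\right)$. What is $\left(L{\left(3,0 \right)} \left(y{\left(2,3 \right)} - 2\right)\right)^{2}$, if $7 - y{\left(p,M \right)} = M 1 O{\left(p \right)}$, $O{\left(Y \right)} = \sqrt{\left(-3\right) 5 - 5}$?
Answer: $0$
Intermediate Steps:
$O{\left(Y \right)} = 2 i \sqrt{5}$ ($O{\left(Y \right)} = \sqrt{-15 - 5} = \sqrt{-20} = 2 i \sqrt{5}$)
$y{\left(p,M \right)} = 7 - 2 i M \sqrt{5}$ ($y{\left(p,M \right)} = 7 - M 1 \cdot 2 i \sqrt{5} = 7 - M 2 i \sqrt{5} = 7 - 2 i M \sqrt{5}$)
$L{\left(X,d \right)} = - \frac{2 d \left(1 + X\right)}{3}$ ($L{\left(X,d \right)} = - \frac{\left(d + d\right) \left(1 + X\right)}{3} = - \frac{2 d \left(1 + X\right)}{3}$)
$\left(L{\left(3,0 \right)} \left(y{\left(2,3 \right)} - 2\right)\right)^{2} = \left(\left(- \frac{2}{3}\right) 0 \left(1 + 3\right) \left(\left(7 - 2 i 3 \sqrt{5}\right) - 2\right)\right)^{2} = \left(\left(- \frac{2}{3}\right) 0 \cdot 4 \left(\left(7 - 6 i \sqrt{5}\right) - 2\right)\right)^{2} = \left(0 \left(5 - 6 i \sqrt{5}\right)\right)^{2} = 0^{2} = 0$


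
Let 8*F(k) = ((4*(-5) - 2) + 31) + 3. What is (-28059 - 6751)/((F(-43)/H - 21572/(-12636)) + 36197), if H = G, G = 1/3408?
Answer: -54982395/65250262 ≈ -0.84264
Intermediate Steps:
G = 1/3408 ≈ 0.00029343
H = 1/3408 ≈ 0.00029343
F(k) = 3/2 (F(k) = (((4*(-5) - 2) + 31) + 3)/8 = (((-20 - 2) + 31) + 3)/8 = ((-22 + 31) + 3)/8 = (9 + 3)/8 = (1/8)*12 = 3/2)
(-28059 - 6751)/((F(-43)/H - 21572/(-12636)) + 36197) = (-28059 - 6751)/((3/(2*(1/3408)) - 21572/(-12636)) + 36197) = -34810/(((3/2)*3408 - 21572*(-1/12636)) + 36197) = -34810/((5112 + 5393/3159) + 36197) = -34810/(16154201/3159 + 36197) = -34810/130500524/3159 = -34810*3159/130500524 = -54982395/65250262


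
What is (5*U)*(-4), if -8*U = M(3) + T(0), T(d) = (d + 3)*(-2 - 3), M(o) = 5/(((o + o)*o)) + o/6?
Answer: -320/9 ≈ -35.556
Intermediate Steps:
M(o) = o/6 + 5/(2*o²) (M(o) = 5/(((2*o)*o)) + o*(⅙) = 5/((2*o²)) + o/6 = 5*(1/(2*o²)) + o/6 = 5/(2*o²) + o/6 = o/6 + 5/(2*o²))
T(d) = -15 - 5*d (T(d) = (3 + d)*(-5) = -15 - 5*d)
U = 16/9 (U = -((⅙)*(15 + 3³)/3² + (-15 - 5*0))/8 = -((⅙)*(⅑)*(15 + 27) + (-15 + 0))/8 = -((⅙)*(⅑)*42 - 15)/8 = -(7/9 - 15)/8 = -⅛*(-128/9) = 16/9 ≈ 1.7778)
(5*U)*(-4) = (5*(16/9))*(-4) = (80/9)*(-4) = -320/9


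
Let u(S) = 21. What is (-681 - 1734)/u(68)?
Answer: -115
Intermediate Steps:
(-681 - 1734)/u(68) = (-681 - 1734)/21 = -2415*1/21 = -115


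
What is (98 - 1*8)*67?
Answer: 6030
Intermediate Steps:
(98 - 1*8)*67 = (98 - 8)*67 = 90*67 = 6030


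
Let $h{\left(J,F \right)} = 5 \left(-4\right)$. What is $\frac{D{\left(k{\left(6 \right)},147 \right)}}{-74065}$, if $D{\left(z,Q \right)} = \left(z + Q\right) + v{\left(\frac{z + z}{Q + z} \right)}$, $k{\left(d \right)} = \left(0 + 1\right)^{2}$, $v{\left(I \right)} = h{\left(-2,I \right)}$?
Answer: $- \frac{128}{74065} \approx -0.0017282$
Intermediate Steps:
$h{\left(J,F \right)} = -20$
$v{\left(I \right)} = -20$
$k{\left(d \right)} = 1$ ($k{\left(d \right)} = 1^{2} = 1$)
$D{\left(z,Q \right)} = -20 + Q + z$ ($D{\left(z,Q \right)} = \left(z + Q\right) - 20 = \left(Q + z\right) - 20 = -20 + Q + z$)
$\frac{D{\left(k{\left(6 \right)},147 \right)}}{-74065} = \frac{-20 + 147 + 1}{-74065} = 128 \left(- \frac{1}{74065}\right) = - \frac{128}{74065}$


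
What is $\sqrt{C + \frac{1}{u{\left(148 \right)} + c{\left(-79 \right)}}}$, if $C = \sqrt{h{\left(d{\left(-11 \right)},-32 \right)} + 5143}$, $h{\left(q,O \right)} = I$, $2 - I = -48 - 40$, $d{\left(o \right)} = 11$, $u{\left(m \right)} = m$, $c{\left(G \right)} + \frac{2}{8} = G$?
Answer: $\frac{\sqrt{44 + 3025 \sqrt{5233}}}{55} \approx 8.5061$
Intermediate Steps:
$c{\left(G \right)} = - \frac{1}{4} + G$
$I = 90$ ($I = 2 - \left(-48 - 40\right) = 2 - -88 = 2 + 88 = 90$)
$h{\left(q,O \right)} = 90$
$C = \sqrt{5233}$ ($C = \sqrt{90 + 5143} = \sqrt{5233} \approx 72.339$)
$\sqrt{C + \frac{1}{u{\left(148 \right)} + c{\left(-79 \right)}}} = \sqrt{\sqrt{5233} + \frac{1}{148 - \frac{317}{4}}} = \sqrt{\sqrt{5233} + \frac{1}{\frac{275}{4}}} = \sqrt{\sqrt{5233} + \frac{4}{275}} = \sqrt{\frac{4}{275} + \sqrt{5233}}$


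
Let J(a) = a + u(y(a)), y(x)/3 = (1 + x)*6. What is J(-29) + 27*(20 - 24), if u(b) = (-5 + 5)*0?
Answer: -137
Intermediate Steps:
y(x) = 18 + 18*x (y(x) = 3*((1 + x)*6) = 3*(6 + 6*x) = 18 + 18*x)
u(b) = 0 (u(b) = 0*0 = 0)
J(a) = a (J(a) = a + 0 = a)
J(-29) + 27*(20 - 24) = -29 + 27*(20 - 24) = -29 + 27*(-4) = -29 - 108 = -137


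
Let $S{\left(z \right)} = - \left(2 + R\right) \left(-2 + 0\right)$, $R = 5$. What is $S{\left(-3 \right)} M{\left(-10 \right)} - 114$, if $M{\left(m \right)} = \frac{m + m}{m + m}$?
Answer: $-100$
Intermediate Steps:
$M{\left(m \right)} = 1$ ($M{\left(m \right)} = \frac{2 m}{2 m} = 2 m \frac{1}{2 m} = 1$)
$S{\left(z \right)} = 14$ ($S{\left(z \right)} = - \left(2 + 5\right) \left(-2 + 0\right) = - 7 \left(-2\right) = \left(-1\right) \left(-14\right) = 14$)
$S{\left(-3 \right)} M{\left(-10 \right)} - 114 = 14 \cdot 1 - 114 = 14 - 114 = -100$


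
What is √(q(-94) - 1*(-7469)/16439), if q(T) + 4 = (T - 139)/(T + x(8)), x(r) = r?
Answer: I*√1671615660830/1413754 ≈ 0.91452*I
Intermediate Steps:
q(T) = -4 + (-139 + T)/(8 + T) (q(T) = -4 + (T - 139)/(T + 8) = -4 + (-139 + T)/(8 + T))
√(q(-94) - 1*(-7469)/16439) = √(3*(-57 - 1*(-94))/(8 - 94) - 1*(-7469)/16439) = √(3*(-57 + 94)/(-86) + 7469*(1/16439)) = √(3*(-1/86)*37 + 7469/16439) = √(-111/86 + 7469/16439) = √(-1182395/1413754) = I*√1671615660830/1413754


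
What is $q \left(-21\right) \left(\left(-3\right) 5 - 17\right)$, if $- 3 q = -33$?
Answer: $7392$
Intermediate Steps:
$q = 11$ ($q = \left(- \frac{1}{3}\right) \left(-33\right) = 11$)
$q \left(-21\right) \left(\left(-3\right) 5 - 17\right) = 11 \left(-21\right) \left(\left(-3\right) 5 - 17\right) = - 231 \left(-15 - 17\right) = \left(-231\right) \left(-32\right) = 7392$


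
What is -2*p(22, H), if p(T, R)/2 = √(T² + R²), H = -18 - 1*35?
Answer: -4*√3293 ≈ -229.54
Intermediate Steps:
H = -53 (H = -18 - 35 = -53)
p(T, R) = 2*√(R² + T²) (p(T, R) = 2*√(T² + R²) = 2*√(R² + T²))
-2*p(22, H) = -4*√((-53)² + 22²) = -4*√(2809 + 484) = -4*√3293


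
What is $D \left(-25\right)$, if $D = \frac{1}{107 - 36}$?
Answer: $- \frac{25}{71} \approx -0.35211$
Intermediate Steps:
$D = \frac{1}{71}$ ($D = \frac{1}{107 - 36} = \frac{1}{71} \approx 0.014085$)
$D \left(-25\right) = \frac{1}{71} \left(-25\right) = - \frac{25}{71}$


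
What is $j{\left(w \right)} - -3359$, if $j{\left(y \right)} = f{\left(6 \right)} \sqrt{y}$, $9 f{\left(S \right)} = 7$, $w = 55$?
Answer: $3359 + \frac{7 \sqrt{55}}{9} \approx 3364.8$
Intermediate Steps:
$f{\left(S \right)} = \frac{7}{9}$ ($f{\left(S \right)} = \frac{1}{9} \cdot 7 = \frac{7}{9}$)
$j{\left(y \right)} = \frac{7 \sqrt{y}}{9}$
$j{\left(w \right)} - -3359 = \frac{7 \sqrt{55}}{9} - -3359 = \frac{7 \sqrt{55}}{9} + 3359 = 3359 + \frac{7 \sqrt{55}}{9}$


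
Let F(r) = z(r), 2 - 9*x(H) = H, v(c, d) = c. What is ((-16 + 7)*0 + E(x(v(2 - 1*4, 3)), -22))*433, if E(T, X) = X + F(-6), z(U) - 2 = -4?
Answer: -10392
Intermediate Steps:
z(U) = -2 (z(U) = 2 - 4 = -2)
x(H) = 2/9 - H/9
F(r) = -2
E(T, X) = -2 + X (E(T, X) = X - 2 = -2 + X)
((-16 + 7)*0 + E(x(v(2 - 1*4, 3)), -22))*433 = ((-16 + 7)*0 + (-2 - 22))*433 = (-9*0 - 24)*433 = (0 - 24)*433 = -24*433 = -10392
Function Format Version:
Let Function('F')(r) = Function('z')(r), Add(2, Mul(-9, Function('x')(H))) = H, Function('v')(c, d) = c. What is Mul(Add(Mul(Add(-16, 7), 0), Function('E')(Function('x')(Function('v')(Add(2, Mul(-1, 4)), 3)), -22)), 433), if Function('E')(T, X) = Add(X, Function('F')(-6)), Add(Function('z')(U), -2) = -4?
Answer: -10392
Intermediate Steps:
Function('z')(U) = -2 (Function('z')(U) = Add(2, -4) = -2)
Function('x')(H) = Add(Rational(2, 9), Mul(Rational(-1, 9), H))
Function('F')(r) = -2
Function('E')(T, X) = Add(-2, X) (Function('E')(T, X) = Add(X, -2) = Add(-2, X))
Mul(Add(Mul(Add(-16, 7), 0), Function('E')(Function('x')(Function('v')(Add(2, Mul(-1, 4)), 3)), -22)), 433) = Mul(Add(Mul(Add(-16, 7), 0), Add(-2, -22)), 433) = Mul(Add(Mul(-9, 0), -24), 433) = Mul(Add(0, -24), 433) = Mul(-24, 433) = -10392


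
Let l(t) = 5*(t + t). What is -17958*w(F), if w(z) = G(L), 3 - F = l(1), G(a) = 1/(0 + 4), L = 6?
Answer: -8979/2 ≈ -4489.5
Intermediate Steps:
l(t) = 10*t (l(t) = 5*(2*t) = 10*t)
G(a) = ¼ (G(a) = 1/4 = ¼)
F = -7 (F = 3 - 10 = -7)
w(z) = ¼
-17958*w(F) = -17958*¼ = -8979/2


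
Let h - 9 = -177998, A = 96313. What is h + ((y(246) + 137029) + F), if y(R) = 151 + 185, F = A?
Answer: 55689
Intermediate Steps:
h = -177989 (h = 9 - 177998 = -177989)
F = 96313
y(R) = 336
h + ((y(246) + 137029) + F) = -177989 + ((336 + 137029) + 96313) = -177989 + (137365 + 96313) = -177989 + 233678 = 55689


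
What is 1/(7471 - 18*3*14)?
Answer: 1/6715 ≈ 0.00014892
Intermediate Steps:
1/(7471 - 18*3*14) = 1/(7471 - 54*14) = 1/(7471 - 756) = 1/6715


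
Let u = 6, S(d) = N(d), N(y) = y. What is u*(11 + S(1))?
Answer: 72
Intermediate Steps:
S(d) = d
u*(11 + S(1)) = 6*(11 + 1) = 6*12 = 72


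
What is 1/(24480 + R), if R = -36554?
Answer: -1/12074 ≈ -8.2823e-5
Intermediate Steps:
1/(24480 + R) = 1/(24480 - 36554) = 1/(-12074) = -1/12074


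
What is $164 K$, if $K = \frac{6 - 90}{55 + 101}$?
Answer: $- \frac{1148}{13} \approx -88.308$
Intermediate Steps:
$K = - \frac{7}{13}$ ($K = - \frac{84}{156} = \left(-84\right) \frac{1}{156} = - \frac{7}{13} \approx -0.53846$)
$164 K = 164 \left(- \frac{7}{13}\right) = - \frac{1148}{13}$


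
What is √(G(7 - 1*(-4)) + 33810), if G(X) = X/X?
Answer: √33811 ≈ 183.88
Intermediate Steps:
G(X) = 1
√(G(7 - 1*(-4)) + 33810) = √(1 + 33810) = √33811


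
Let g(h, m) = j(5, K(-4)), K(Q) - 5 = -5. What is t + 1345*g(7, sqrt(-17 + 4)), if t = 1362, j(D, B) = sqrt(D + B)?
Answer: 1362 + 1345*sqrt(5) ≈ 4369.5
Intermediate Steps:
K(Q) = 0 (K(Q) = 5 - 5 = 0)
j(D, B) = sqrt(B + D)
g(h, m) = sqrt(5) (g(h, m) = sqrt(0 + 5) = sqrt(5))
t + 1345*g(7, sqrt(-17 + 4)) = 1362 + 1345*sqrt(5)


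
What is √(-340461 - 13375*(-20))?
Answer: 7*I*√1489 ≈ 270.11*I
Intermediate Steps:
√(-340461 - 13375*(-20)) = √(-340461 + 267500) = √(-72961) = 7*I*√1489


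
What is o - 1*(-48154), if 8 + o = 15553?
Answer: 63699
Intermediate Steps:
o = 15545 (o = -8 + 15553 = 15545)
o - 1*(-48154) = 15545 - 1*(-48154) = 15545 + 48154 = 63699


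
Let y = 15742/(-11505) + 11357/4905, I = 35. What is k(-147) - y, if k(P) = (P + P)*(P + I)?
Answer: 24775203619/752427 ≈ 32927.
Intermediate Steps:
y = 712637/752427 (y = 15742*(-1/11505) + 11357*(1/4905) = -15742/11505 + 11357/4905 = 712637/752427 ≈ 0.94712)
k(P) = 2*P*(35 + P) (k(P) = (P + P)*(P + 35) = (2*P)*(35 + P) = 2*P*(35 + P))
k(-147) - y = 2*(-147)*(35 - 147) - 1*712637/752427 = 2*(-147)*(-112) - 712637/752427 = 32928 - 712637/752427 = 24775203619/752427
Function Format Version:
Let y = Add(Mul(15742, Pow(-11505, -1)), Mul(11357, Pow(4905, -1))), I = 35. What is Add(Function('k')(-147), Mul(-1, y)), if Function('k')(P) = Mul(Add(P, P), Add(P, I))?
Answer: Rational(24775203619, 752427) ≈ 32927.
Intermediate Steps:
y = Rational(712637, 752427) (y = Add(Mul(15742, Rational(-1, 11505)), Mul(11357, Rational(1, 4905))) = Add(Rational(-15742, 11505), Rational(11357, 4905)) = Rational(712637, 752427) ≈ 0.94712)
Function('k')(P) = Mul(2, P, Add(35, P)) (Function('k')(P) = Mul(Add(P, P), Add(P, 35)) = Mul(Mul(2, P), Add(35, P)) = Mul(2, P, Add(35, P)))
Add(Function('k')(-147), Mul(-1, y)) = Add(Mul(2, -147, Add(35, -147)), Mul(-1, Rational(712637, 752427))) = Add(Mul(2, -147, -112), Rational(-712637, 752427)) = Add(32928, Rational(-712637, 752427)) = Rational(24775203619, 752427)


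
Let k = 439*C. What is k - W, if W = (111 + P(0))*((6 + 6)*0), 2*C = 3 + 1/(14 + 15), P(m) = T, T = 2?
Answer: 19316/29 ≈ 666.07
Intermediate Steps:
P(m) = 2
C = 44/29 (C = (3 + 1/(14 + 15))/2 = (3 + 1/29)/2 = (1/2)*(88/29) = 44/29 ≈ 1.5172)
k = 19316/29 (k = 439*(44/29) = 19316/29 ≈ 666.07)
W = 0 (W = (111 + 2)*((6 + 6)*0) = 113*(12*0) = 113*0 = 0)
k - W = 19316/29 - 1*0 = 19316/29 + 0 = 19316/29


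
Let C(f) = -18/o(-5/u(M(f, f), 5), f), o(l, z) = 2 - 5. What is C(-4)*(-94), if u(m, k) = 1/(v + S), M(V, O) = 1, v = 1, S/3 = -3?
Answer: -564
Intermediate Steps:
S = -9 (S = 3*(-3) = -9)
u(m, k) = -⅛ (u(m, k) = 1/(1 - 9) = 1/(-8) = -⅛)
o(l, z) = -3
C(f) = 6 (C(f) = -18/(-3) = -18*(-⅓) = 6)
C(-4)*(-94) = 6*(-94) = -564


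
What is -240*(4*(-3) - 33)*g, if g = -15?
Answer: -162000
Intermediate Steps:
-240*(4*(-3) - 33)*g = -240*(4*(-3) - 33)*(-15) = -240*(-12 - 33)*(-15) = -(-10800)*(-15) = -240*675 = -162000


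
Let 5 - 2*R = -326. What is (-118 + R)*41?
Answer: 3895/2 ≈ 1947.5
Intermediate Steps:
R = 331/2 (R = 5/2 - ½*(-326) = 5/2 + 163 = 331/2 ≈ 165.50)
(-118 + R)*41 = (-118 + 331/2)*41 = (95/2)*41 = 3895/2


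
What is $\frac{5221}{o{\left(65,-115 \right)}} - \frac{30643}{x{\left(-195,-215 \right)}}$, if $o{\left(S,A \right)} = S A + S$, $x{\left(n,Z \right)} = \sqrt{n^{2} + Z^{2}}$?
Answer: $- \frac{5221}{7410} - \frac{30643 \sqrt{3370}}{16850} \approx -106.28$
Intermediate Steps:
$x{\left(n,Z \right)} = \sqrt{Z^{2} + n^{2}}$
$o{\left(S,A \right)} = S + A S$ ($o{\left(S,A \right)} = A S + S = S + A S$)
$\frac{5221}{o{\left(65,-115 \right)}} - \frac{30643}{x{\left(-195,-215 \right)}} = \frac{5221}{65 \left(1 - 115\right)} - \frac{30643}{\sqrt{\left(-215\right)^{2} + \left(-195\right)^{2}}} = \frac{5221}{65 \left(-114\right)} - \frac{30643}{\sqrt{46225 + 38025}} = \frac{5221}{-7410} - \frac{30643}{\sqrt{84250}} = 5221 \left(- \frac{1}{7410}\right) - \frac{30643}{5 \sqrt{3370}} = - \frac{5221}{7410} - 30643 \frac{\sqrt{3370}}{16850} = - \frac{5221}{7410} - \frac{30643 \sqrt{3370}}{16850}$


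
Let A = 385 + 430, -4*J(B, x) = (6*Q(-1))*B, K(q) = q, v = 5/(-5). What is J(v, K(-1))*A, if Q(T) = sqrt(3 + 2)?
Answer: 2445*sqrt(5)/2 ≈ 2733.6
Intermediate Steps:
v = -1 (v = 5*(-1/5) = -1)
Q(T) = sqrt(5)
J(B, x) = -3*B*sqrt(5)/2 (J(B, x) = -6*sqrt(5)*B/4 = -3*B*sqrt(5)/2)
A = 815
J(v, K(-1))*A = -3/2*(-1)*sqrt(5)*815 = (3*sqrt(5)/2)*815 = 2445*sqrt(5)/2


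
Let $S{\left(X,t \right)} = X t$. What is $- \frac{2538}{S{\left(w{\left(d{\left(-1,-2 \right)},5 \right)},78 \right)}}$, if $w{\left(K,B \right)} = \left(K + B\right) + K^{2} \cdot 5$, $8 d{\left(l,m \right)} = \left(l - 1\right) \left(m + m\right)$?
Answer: $- \frac{423}{143} \approx -2.958$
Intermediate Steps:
$d{\left(l,m \right)} = \frac{m \left(-1 + l\right)}{4}$ ($d{\left(l,m \right)} = \frac{\left(l - 1\right) \left(m + m\right)}{8} = \frac{\left(-1 + l\right) 2 m}{8} = \frac{2 m \left(-1 + l\right)}{8} = \frac{m \left(-1 + l\right)}{4}$)
$w{\left(K,B \right)} = B + K + 5 K^{2}$ ($w{\left(K,B \right)} = \left(B + K\right) + 5 K^{2} = B + K + 5 K^{2}$)
$- \frac{2538}{S{\left(w{\left(d{\left(-1,-2 \right)},5 \right)},78 \right)}} = - \frac{2538}{\left(5 + \frac{1}{4} \left(-2\right) \left(-1 - 1\right) + 5 \left(\frac{1}{4} \left(-2\right) \left(-1 - 1\right)\right)^{2}\right) 78} = - \frac{2538}{\left(5 + \frac{1}{4} \left(-2\right) \left(-2\right) + 5 \left(\frac{1}{4} \left(-2\right) \left(-2\right)\right)^{2}\right) 78} = - \frac{2538}{\left(5 + 1 + 5 \cdot 1^{2}\right) 78} = - \frac{2538}{\left(5 + 1 + 5 \cdot 1\right) 78} = - \frac{2538}{\left(5 + 1 + 5\right) 78} = - \frac{2538}{11 \cdot 78} = - \frac{2538}{858} = \left(-2538\right) \frac{1}{858} = - \frac{423}{143}$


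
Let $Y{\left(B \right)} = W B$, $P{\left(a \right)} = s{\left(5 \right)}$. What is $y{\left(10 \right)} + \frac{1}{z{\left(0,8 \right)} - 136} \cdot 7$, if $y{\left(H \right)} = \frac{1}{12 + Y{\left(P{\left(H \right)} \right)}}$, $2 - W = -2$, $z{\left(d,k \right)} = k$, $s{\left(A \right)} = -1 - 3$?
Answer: $- \frac{39}{128} \approx -0.30469$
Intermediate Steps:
$s{\left(A \right)} = -4$
$P{\left(a \right)} = -4$
$W = 4$ ($W = 2 - -2 = 2 + 2 = 4$)
$Y{\left(B \right)} = 4 B$
$y{\left(H \right)} = - \frac{1}{4}$ ($y{\left(H \right)} = \frac{1}{12 + 4 \left(-4\right)} = \frac{1}{12 - 16} = \frac{1}{-4} = - \frac{1}{4}$)
$y{\left(10 \right)} + \frac{1}{z{\left(0,8 \right)} - 136} \cdot 7 = - \frac{1}{4} + \frac{1}{8 - 136} \cdot 7 = - \frac{1}{4} + \frac{1}{-128} \cdot 7 = - \frac{1}{4} - \frac{7}{128} = - \frac{39}{128}$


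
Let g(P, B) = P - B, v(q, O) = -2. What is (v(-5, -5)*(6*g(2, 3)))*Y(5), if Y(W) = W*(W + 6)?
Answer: 660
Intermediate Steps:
Y(W) = W*(6 + W)
(v(-5, -5)*(6*g(2, 3)))*Y(5) = (-12*(2 - 1*3))*(5*(6 + 5)) = (-12*(2 - 3))*(5*11) = -12*(-1)*55 = -2*(-6)*55 = 12*55 = 660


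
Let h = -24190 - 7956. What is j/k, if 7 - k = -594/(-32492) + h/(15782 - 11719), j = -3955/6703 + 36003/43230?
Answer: 70361451579327/4316220880196315 ≈ 0.016302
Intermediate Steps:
j = 2131923/8780930 (j = -3955*1/6703 + 36003*(1/43230) = -3955/6703 + 1091/1310 = 2131923/8780930 ≈ 0.24279)
h = -32146
k = 983089691/66007498 (k = 7 - (-594/(-32492) - 32146/(15782 - 11719)) = 7 - (-594*(-1/32492) - 32146/4063) = 7 - (297/16246 - 32146*1/4063) = 7 - (297/16246 - 32146/4063) = 7 - 1*(-521037205/66007498) = 7 + 521037205/66007498 = 983089691/66007498 ≈ 14.894)
j/k = 2131923/(8780930*(983089691/66007498)) = (2131923/8780930)*(66007498/983089691) = 70361451579327/4316220880196315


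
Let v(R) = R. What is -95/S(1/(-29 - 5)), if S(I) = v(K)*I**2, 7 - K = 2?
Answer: -21964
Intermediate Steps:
K = 5 (K = 7 - 1*2 = 7 - 2 = 5)
S(I) = 5*I**2
-95/S(1/(-29 - 5)) = -95*(-29 - 5)**2/5 = -95/(5*(1/(-34))**2) = -95/(5*(-1/34)**2) = -95/(5*(1/1156)) = -95/5/1156 = -95*1156/5 = -21964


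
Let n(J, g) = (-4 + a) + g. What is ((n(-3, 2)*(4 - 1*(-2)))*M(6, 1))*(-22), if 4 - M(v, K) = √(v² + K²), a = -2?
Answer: 2112 - 528*√37 ≈ -1099.7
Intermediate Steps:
n(J, g) = -6 + g (n(J, g) = (-4 - 2) + g = -6 + g)
M(v, K) = 4 - √(K² + v²) (M(v, K) = 4 - √(v² + K²) = 4 - √(K² + v²))
((n(-3, 2)*(4 - 1*(-2)))*M(6, 1))*(-22) = (((-6 + 2)*(4 - 1*(-2)))*(4 - √(1² + 6²)))*(-22) = ((-4*(4 + 2))*(4 - √(1 + 36)))*(-22) = ((-4*6)*(4 - √37))*(-22) = -24*(4 - √37)*(-22) = (-96 + 24*√37)*(-22) = 2112 - 528*√37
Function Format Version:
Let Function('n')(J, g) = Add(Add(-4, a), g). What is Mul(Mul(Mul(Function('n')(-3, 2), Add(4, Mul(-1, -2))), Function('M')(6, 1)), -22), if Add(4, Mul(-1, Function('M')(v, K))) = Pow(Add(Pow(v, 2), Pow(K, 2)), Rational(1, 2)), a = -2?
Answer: Add(2112, Mul(-528, Pow(37, Rational(1, 2)))) ≈ -1099.7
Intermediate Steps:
Function('n')(J, g) = Add(-6, g) (Function('n')(J, g) = Add(Add(-4, -2), g) = Add(-6, g))
Function('M')(v, K) = Add(4, Mul(-1, Pow(Add(Pow(K, 2), Pow(v, 2)), Rational(1, 2)))) (Function('M')(v, K) = Add(4, Mul(-1, Pow(Add(Pow(v, 2), Pow(K, 2)), Rational(1, 2)))) = Add(4, Mul(-1, Pow(Add(Pow(K, 2), Pow(v, 2)), Rational(1, 2)))))
Mul(Mul(Mul(Function('n')(-3, 2), Add(4, Mul(-1, -2))), Function('M')(6, 1)), -22) = Mul(Mul(Mul(Add(-6, 2), Add(4, Mul(-1, -2))), Add(4, Mul(-1, Pow(Add(Pow(1, 2), Pow(6, 2)), Rational(1, 2))))), -22) = Mul(Mul(Mul(-4, Add(4, 2)), Add(4, Mul(-1, Pow(Add(1, 36), Rational(1, 2))))), -22) = Mul(Mul(Mul(-4, 6), Add(4, Mul(-1, Pow(37, Rational(1, 2))))), -22) = Mul(Mul(-24, Add(4, Mul(-1, Pow(37, Rational(1, 2))))), -22) = Mul(Add(-96, Mul(24, Pow(37, Rational(1, 2)))), -22) = Add(2112, Mul(-528, Pow(37, Rational(1, 2))))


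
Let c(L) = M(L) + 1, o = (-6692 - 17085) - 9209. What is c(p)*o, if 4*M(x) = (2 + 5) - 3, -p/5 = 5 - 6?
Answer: -65972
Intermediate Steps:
p = 5 (p = -5*(5 - 6) = -5*(-1) = 5)
o = -32986 (o = -23777 - 9209 = -32986)
M(x) = 1 (M(x) = ((2 + 5) - 3)/4 = (7 - 3)/4 = (¼)*4 = 1)
c(L) = 2 (c(L) = 1 + 1 = 2)
c(p)*o = 2*(-32986) = -65972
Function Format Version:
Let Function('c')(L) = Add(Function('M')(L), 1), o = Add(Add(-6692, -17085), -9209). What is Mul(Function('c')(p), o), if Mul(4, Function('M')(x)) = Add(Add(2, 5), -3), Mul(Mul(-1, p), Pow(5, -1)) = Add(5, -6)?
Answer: -65972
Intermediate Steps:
p = 5 (p = Mul(-5, Add(5, -6)) = Mul(-5, -1) = 5)
o = -32986 (o = Add(-23777, -9209) = -32986)
Function('M')(x) = 1 (Function('M')(x) = Mul(Rational(1, 4), Add(Add(2, 5), -3)) = Mul(Rational(1, 4), Add(7, -3)) = Mul(Rational(1, 4), 4) = 1)
Function('c')(L) = 2 (Function('c')(L) = Add(1, 1) = 2)
Mul(Function('c')(p), o) = Mul(2, -32986) = -65972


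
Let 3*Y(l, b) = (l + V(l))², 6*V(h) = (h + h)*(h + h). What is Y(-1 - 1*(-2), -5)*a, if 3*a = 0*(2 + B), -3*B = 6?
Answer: 0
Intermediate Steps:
B = -2 (B = -⅓*6 = -2)
a = 0 (a = (0*(2 - 2))/3 = (0*0)/3 = (⅓)*0 = 0)
V(h) = 2*h²/3 (V(h) = ((h + h)*(h + h))/6 = ((2*h)*(2*h))/6 = (4*h²)/6 = 2*h²/3)
Y(l, b) = (l + 2*l²/3)²/3
Y(-1 - 1*(-2), -5)*a = ((-1 - 1*(-2))²*(3 + 2*(-1 - 1*(-2)))²/27)*0 = ((-1 + 2)²*(3 + 2*(-1 + 2))²/27)*0 = ((1/27)*1²*(3 + 2*1)²)*0 = ((1/27)*1*(3 + 2)²)*0 = ((1/27)*1*5²)*0 = ((1/27)*1*25)*0 = (25/27)*0 = 0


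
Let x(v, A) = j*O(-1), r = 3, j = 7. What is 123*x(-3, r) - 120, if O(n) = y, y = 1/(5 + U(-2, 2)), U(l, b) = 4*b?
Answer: -699/13 ≈ -53.769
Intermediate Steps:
y = 1/13 (y = 1/(5 + 4*2) = 1/(5 + 8) = 1/13 ≈ 0.076923)
O(n) = 1/13
x(v, A) = 7/13 (x(v, A) = 7*(1/13) = 7/13)
123*x(-3, r) - 120 = 123*(7/13) - 120 = 861/13 - 120 = -699/13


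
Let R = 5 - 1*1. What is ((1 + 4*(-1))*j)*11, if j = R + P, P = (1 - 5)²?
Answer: -660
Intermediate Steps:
P = 16 (P = (-4)² = 16)
R = 4 (R = 5 - 1 = 4)
j = 20 (j = 4 + 16 = 20)
((1 + 4*(-1))*j)*11 = ((1 + 4*(-1))*20)*11 = ((1 - 4)*20)*11 = -3*20*11 = -60*11 = -660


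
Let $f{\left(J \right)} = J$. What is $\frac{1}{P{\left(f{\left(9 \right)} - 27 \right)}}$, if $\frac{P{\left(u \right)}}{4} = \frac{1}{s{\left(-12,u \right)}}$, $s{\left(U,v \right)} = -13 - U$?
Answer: $- \frac{1}{4} \approx -0.25$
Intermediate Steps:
$P{\left(u \right)} = -4$ ($P{\left(u \right)} = \frac{4}{-13 - -12} = \frac{4}{-13 + 12} = \frac{4}{-1} = 4 \left(-1\right) = -4$)
$\frac{1}{P{\left(f{\left(9 \right)} - 27 \right)}} = \frac{1}{-4} = - \frac{1}{4}$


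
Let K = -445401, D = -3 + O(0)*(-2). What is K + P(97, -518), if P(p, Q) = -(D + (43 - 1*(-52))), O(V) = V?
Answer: -445493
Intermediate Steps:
D = -3 (D = -3 + 0*(-2) = -3 + 0 = -3)
P(p, Q) = -92 (P(p, Q) = -(-3 + (43 - 1*(-52))) = -(-3 + (43 + 52)) = -(-3 + 95) = -1*92 = -92)
K + P(97, -518) = -445401 - 92 = -445493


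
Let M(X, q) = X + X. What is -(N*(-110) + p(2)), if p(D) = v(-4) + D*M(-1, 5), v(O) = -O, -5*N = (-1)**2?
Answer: -22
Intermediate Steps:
N = -1/5 (N = -1/5*(-1)**2 = -1/5*1 = -1/5 ≈ -0.20000)
M(X, q) = 2*X
p(D) = 4 - 2*D (p(D) = -1*(-4) + D*(2*(-1)) = 4 + D*(-2) = 4 - 2*D)
-(N*(-110) + p(2)) = -(-1/5*(-110) + (4 - 2*2)) = -(22 + (4 - 4)) = -(22 + 0) = -1*22 = -22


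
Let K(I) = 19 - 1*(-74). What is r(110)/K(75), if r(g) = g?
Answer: 110/93 ≈ 1.1828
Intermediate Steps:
K(I) = 93 (K(I) = 19 + 74 = 93)
r(110)/K(75) = 110/93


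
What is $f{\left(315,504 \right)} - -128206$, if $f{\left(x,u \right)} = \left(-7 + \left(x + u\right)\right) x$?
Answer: $383986$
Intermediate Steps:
$f{\left(x,u \right)} = x \left(-7 + u + x\right)$ ($f{\left(x,u \right)} = \left(-7 + \left(u + x\right)\right) x = \left(-7 + u + x\right) x = x \left(-7 + u + x\right)$)
$f{\left(315,504 \right)} - -128206 = 315 \left(-7 + 504 + 315\right) - -128206 = 315 \cdot 812 + 128206 = 255780 + 128206 = 383986$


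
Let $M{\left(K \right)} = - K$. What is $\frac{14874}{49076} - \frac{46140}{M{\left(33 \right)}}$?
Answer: $\frac{377476247}{269918} \approx 1398.5$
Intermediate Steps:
$\frac{14874}{49076} - \frac{46140}{M{\left(33 \right)}} = \frac{14874}{49076} - \frac{46140}{\left(-1\right) 33} = 14874 \cdot \frac{1}{49076} - \frac{46140}{-33} = \frac{7437}{24538} - - \frac{15380}{11} = \frac{7437}{24538} + \frac{15380}{11} = \frac{377476247}{269918}$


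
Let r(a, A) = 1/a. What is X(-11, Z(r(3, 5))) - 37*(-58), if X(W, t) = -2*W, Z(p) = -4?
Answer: 2168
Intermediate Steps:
X(-11, Z(r(3, 5))) - 37*(-58) = -2*(-11) - 37*(-58) = 22 + 2146 = 2168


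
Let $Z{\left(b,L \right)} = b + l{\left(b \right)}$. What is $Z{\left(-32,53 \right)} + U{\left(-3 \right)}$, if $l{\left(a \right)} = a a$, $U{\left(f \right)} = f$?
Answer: $989$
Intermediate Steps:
$l{\left(a \right)} = a^{2}$
$Z{\left(b,L \right)} = b + b^{2}$
$Z{\left(-32,53 \right)} + U{\left(-3 \right)} = - 32 \left(1 - 32\right) - 3 = \left(-32\right) \left(-31\right) - 3 = 992 - 3 = 989$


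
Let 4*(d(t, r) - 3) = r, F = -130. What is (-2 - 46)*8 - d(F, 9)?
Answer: -1557/4 ≈ -389.25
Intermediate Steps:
d(t, r) = 3 + r/4
(-2 - 46)*8 - d(F, 9) = (-2 - 46)*8 - (3 + (¼)*9) = -48*8 - (3 + 9/4) = -384 - 1*21/4 = -384 - 21/4 = -1557/4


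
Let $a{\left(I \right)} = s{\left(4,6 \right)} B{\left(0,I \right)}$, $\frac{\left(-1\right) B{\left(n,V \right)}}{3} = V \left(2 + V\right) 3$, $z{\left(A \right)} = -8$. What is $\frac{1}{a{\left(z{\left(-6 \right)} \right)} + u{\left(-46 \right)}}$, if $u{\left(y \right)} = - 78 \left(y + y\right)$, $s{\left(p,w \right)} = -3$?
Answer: $\frac{1}{8472} \approx 0.00011804$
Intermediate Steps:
$B{\left(n,V \right)} = - 9 V \left(2 + V\right)$ ($B{\left(n,V \right)} = - 3 V \left(2 + V\right) 3 = - 3 \cdot 3 V \left(2 + V\right) = - 9 V \left(2 + V\right)$)
$u{\left(y \right)} = - 156 y$ ($u{\left(y \right)} = - 78 \cdot 2 y = - 156 y$)
$a{\left(I \right)} = 27 I \left(2 + I\right)$ ($a{\left(I \right)} = - 3 \left(- 9 I \left(2 + I\right)\right) = 27 I \left(2 + I\right)$)
$\frac{1}{a{\left(z{\left(-6 \right)} \right)} + u{\left(-46 \right)}} = \frac{1}{27 \left(-8\right) \left(2 - 8\right) - -7176} = \frac{1}{27 \left(-8\right) \left(-6\right) + 7176} = \frac{1}{1296 + 7176} = \frac{1}{8472}$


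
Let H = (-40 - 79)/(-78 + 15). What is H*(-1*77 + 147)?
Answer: 1190/9 ≈ 132.22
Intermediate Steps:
H = 17/9 (H = -119/(-63) = -119*(-1/63) = 17/9 ≈ 1.8889)
H*(-1*77 + 147) = 17*(-1*77 + 147)/9 = 17*(-77 + 147)/9 = (17/9)*70 = 1190/9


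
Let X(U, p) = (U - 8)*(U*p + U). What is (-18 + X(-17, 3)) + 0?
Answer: 1682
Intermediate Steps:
X(U, p) = (-8 + U)*(U + U*p)
(-18 + X(-17, 3)) + 0 = (-18 - 17*(-8 - 17 - 8*3 - 17*3)) + 0 = (-18 - 17*(-8 - 17 - 24 - 51)) + 0 = (-18 - 17*(-100)) + 0 = (-18 + 1700) + 0 = 1682 + 0 = 1682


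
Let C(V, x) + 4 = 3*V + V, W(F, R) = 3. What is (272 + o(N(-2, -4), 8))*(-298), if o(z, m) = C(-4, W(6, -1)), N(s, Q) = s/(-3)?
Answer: -75096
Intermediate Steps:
N(s, Q) = -s/3 (N(s, Q) = s*(-⅓) = -s/3)
C(V, x) = -4 + 4*V (C(V, x) = -4 + (3*V + V) = -4 + 4*V)
o(z, m) = -20 (o(z, m) = -4 + 4*(-4) = -4 - 16 = -20)
(272 + o(N(-2, -4), 8))*(-298) = (272 - 20)*(-298) = 252*(-298) = -75096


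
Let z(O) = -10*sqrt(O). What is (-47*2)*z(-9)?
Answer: 2820*I ≈ 2820.0*I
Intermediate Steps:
(-47*2)*z(-9) = (-47*2)*(-30*I) = -(-940)*3*I = -(-2820)*I = 2820*I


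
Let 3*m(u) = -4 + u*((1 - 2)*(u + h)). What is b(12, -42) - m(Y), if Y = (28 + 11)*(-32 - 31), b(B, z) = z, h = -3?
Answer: 6044098/3 ≈ 2.0147e+6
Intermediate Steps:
Y = -2457 (Y = 39*(-63) = -2457)
m(u) = -4/3 + u*(3 - u)/3 (m(u) = (-4 + u*((1 - 2)*(u - 3)))/3 = (-4 + u*(-(-3 + u)))/3 = (-4 + u*(3 - u))/3 = -4/3 + u*(3 - u)/3)
b(12, -42) - m(Y) = -42 - (-4/3 - 2457 - ⅓*(-2457)²) = -42 - (-4/3 - 2457 - ⅓*6036849) = -42 - (-4/3 - 2457 - 2012283) = -42 - 1*(-6044224/3) = -42 + 6044224/3 = 6044098/3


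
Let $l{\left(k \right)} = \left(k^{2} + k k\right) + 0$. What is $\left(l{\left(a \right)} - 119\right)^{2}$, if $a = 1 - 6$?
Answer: $4761$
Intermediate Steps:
$a = -5$
$l{\left(k \right)} = 2 k^{2}$ ($l{\left(k \right)} = \left(k^{2} + k^{2}\right) + 0 = 2 k^{2} + 0 = 2 k^{2}$)
$\left(l{\left(a \right)} - 119\right)^{2} = \left(2 \left(-5\right)^{2} - 119\right)^{2} = \left(2 \cdot 25 - 119\right)^{2} = \left(50 - 119\right)^{2} = \left(-69\right)^{2} = 4761$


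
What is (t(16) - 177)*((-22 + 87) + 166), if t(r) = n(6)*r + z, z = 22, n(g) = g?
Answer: -13629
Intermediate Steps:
t(r) = 22 + 6*r (t(r) = 6*r + 22 = 22 + 6*r)
(t(16) - 177)*((-22 + 87) + 166) = ((22 + 6*16) - 177)*((-22 + 87) + 166) = ((22 + 96) - 177)*(65 + 166) = (118 - 177)*231 = -59*231 = -13629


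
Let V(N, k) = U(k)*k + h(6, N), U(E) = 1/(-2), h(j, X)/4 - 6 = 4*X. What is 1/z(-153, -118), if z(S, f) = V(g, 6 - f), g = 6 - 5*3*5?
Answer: -1/1142 ≈ -0.00087566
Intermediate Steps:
h(j, X) = 24 + 16*X (h(j, X) = 24 + 4*(4*X) = 24 + 16*X)
g = -69 (g = 6 - 15*5 = 6 - 75 = -69)
U(E) = -½
V(N, k) = 24 + 16*N - k/2 (V(N, k) = -k/2 + (24 + 16*N) = 24 + 16*N - k/2)
z(S, f) = -1083 + f/2 (z(S, f) = 24 + 16*(-69) - (6 - f)/2 = 24 - 1104 + (-3 + f/2) = -1083 + f/2)
1/z(-153, -118) = 1/(-1083 + (½)*(-118)) = 1/(-1083 - 59) = 1/(-1142) = -1/1142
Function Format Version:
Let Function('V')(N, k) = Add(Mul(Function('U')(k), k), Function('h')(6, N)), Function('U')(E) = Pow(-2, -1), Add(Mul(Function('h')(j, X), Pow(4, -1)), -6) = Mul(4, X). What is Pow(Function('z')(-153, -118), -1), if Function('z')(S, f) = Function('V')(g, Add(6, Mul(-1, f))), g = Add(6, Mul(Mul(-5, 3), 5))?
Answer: Rational(-1, 1142) ≈ -0.00087566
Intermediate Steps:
Function('h')(j, X) = Add(24, Mul(16, X)) (Function('h')(j, X) = Add(24, Mul(4, Mul(4, X))) = Add(24, Mul(16, X)))
g = -69 (g = Add(6, Mul(-15, 5)) = Add(6, -75) = -69)
Function('U')(E) = Rational(-1, 2)
Function('V')(N, k) = Add(24, Mul(16, N), Mul(Rational(-1, 2), k)) (Function('V')(N, k) = Add(Mul(Rational(-1, 2), k), Add(24, Mul(16, N))) = Add(24, Mul(16, N), Mul(Rational(-1, 2), k)))
Function('z')(S, f) = Add(-1083, Mul(Rational(1, 2), f)) (Function('z')(S, f) = Add(24, Mul(16, -69), Mul(Rational(-1, 2), Add(6, Mul(-1, f)))) = Add(24, -1104, Add(-3, Mul(Rational(1, 2), f))) = Add(-1083, Mul(Rational(1, 2), f)))
Pow(Function('z')(-153, -118), -1) = Pow(Add(-1083, Mul(Rational(1, 2), -118)), -1) = Pow(Add(-1083, -59), -1) = Pow(-1142, -1) = Rational(-1, 1142)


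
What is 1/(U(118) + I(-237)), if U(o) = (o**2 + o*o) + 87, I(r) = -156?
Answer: 1/27779 ≈ 3.5998e-5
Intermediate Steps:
U(o) = 87 + 2*o**2 (U(o) = (o**2 + o**2) + 87 = 2*o**2 + 87 = 87 + 2*o**2)
1/(U(118) + I(-237)) = 1/((87 + 2*118**2) - 156) = 1/((87 + 2*13924) - 156) = 1/((87 + 27848) - 156) = 1/(27935 - 156) = 1/27779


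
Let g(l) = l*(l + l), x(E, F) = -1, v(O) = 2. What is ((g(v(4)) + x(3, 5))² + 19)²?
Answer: 4624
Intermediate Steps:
g(l) = 2*l² (g(l) = l*(2*l) = 2*l²)
((g(v(4)) + x(3, 5))² + 19)² = ((2*2² - 1)² + 19)² = ((2*4 - 1)² + 19)² = ((8 - 1)² + 19)² = (7² + 19)² = (49 + 19)² = 68² = 4624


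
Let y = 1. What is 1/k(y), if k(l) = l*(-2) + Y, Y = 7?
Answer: ⅕ ≈ 0.20000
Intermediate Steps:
k(l) = 7 - 2*l (k(l) = l*(-2) + 7 = -2*l + 7 = 7 - 2*l)
1/k(y) = 1/(7 - 2*1) = 1/(7 - 2) = 1/5 = ⅕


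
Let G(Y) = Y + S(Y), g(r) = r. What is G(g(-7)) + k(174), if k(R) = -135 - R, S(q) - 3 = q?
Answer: -320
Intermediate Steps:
S(q) = 3 + q
G(Y) = 3 + 2*Y (G(Y) = Y + (3 + Y) = 3 + 2*Y)
G(g(-7)) + k(174) = (3 + 2*(-7)) + (-135 - 1*174) = (3 - 14) + (-135 - 174) = -11 - 309 = -320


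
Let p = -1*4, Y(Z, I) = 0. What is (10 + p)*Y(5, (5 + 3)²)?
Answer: 0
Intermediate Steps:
p = -4
(10 + p)*Y(5, (5 + 3)²) = (10 - 4)*0 = 6*0 = 0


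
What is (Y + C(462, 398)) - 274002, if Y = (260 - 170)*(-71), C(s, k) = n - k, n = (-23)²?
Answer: -280261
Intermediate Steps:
n = 529
C(s, k) = 529 - k
Y = -6390 (Y = 90*(-71) = -6390)
(Y + C(462, 398)) - 274002 = (-6390 + (529 - 1*398)) - 274002 = (-6390 + (529 - 398)) - 274002 = (-6390 + 131) - 274002 = -6259 - 274002 = -280261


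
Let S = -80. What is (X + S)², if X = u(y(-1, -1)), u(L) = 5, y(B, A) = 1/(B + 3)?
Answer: 5625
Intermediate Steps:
y(B, A) = 1/(3 + B)
X = 5
(X + S)² = (5 - 80)² = (-75)² = 5625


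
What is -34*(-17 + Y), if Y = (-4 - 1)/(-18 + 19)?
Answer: 748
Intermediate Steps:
Y = -5 (Y = -5/1 = -5*1 = -5)
-34*(-17 + Y) = -34*(-17 - 5) = -34*(-22) = 748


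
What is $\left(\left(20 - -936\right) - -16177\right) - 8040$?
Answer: $9093$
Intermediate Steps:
$\left(\left(20 - -936\right) - -16177\right) - 8040 = \left(\left(20 + 936\right) + 16177\right) - 8040 = \left(956 + 16177\right) - 8040 = 17133 - 8040 = 9093$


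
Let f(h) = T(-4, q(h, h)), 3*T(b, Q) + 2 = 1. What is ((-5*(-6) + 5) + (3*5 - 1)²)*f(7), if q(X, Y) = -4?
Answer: -77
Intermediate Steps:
T(b, Q) = -⅓ (T(b, Q) = -⅔ + (⅓)*1 = -⅔ + ⅓ = -⅓)
f(h) = -⅓
((-5*(-6) + 5) + (3*5 - 1)²)*f(7) = ((-5*(-6) + 5) + (3*5 - 1)²)*(-⅓) = ((30 + 5) + (15 - 1)²)*(-⅓) = (35 + 14²)*(-⅓) = (35 + 196)*(-⅓) = 231*(-⅓) = -77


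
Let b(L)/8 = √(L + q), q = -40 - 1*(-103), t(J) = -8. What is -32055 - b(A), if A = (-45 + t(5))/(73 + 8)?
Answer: -32055 - 40*√202/9 ≈ -32118.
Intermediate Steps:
q = 63 (q = -40 + 103 = 63)
A = -53/81 (A = (-45 - 8)/(73 + 8) = -53/81 ≈ -0.65432)
b(L) = 8*√(63 + L) (b(L) = 8*√(L + 63) = 8*√(63 + L))
-32055 - b(A) = -32055 - 8*√(63 - 53/81) = -32055 - 8*√(5050/81) = -32055 - 8*5*√202/9 = -32055 - 40*√202/9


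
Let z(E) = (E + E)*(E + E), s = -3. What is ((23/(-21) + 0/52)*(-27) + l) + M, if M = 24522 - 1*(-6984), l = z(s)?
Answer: 221001/7 ≈ 31572.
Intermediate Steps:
z(E) = 4*E**2 (z(E) = (2*E)*(2*E) = 4*E**2)
l = 36 (l = 4*(-3)**2 = 4*9 = 36)
M = 31506 (M = 24522 + 6984 = 31506)
((23/(-21) + 0/52)*(-27) + l) + M = ((23/(-21) + 0/52)*(-27) + 36) + 31506 = ((23*(-1/21) + 0*(1/52))*(-27) + 36) + 31506 = ((-23/21 + 0)*(-27) + 36) + 31506 = (-23/21*(-27) + 36) + 31506 = (207/7 + 36) + 31506 = 459/7 + 31506 = 221001/7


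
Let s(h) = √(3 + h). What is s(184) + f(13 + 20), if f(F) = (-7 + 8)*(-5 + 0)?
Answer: -5 + √187 ≈ 8.6748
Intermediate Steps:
f(F) = -5 (f(F) = 1*(-5) = -5)
s(184) + f(13 + 20) = √(3 + 184) - 5 = √187 - 5 = -5 + √187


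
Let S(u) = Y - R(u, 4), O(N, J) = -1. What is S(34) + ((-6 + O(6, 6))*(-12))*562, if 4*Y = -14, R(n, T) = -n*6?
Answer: 94817/2 ≈ 47409.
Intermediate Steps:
R(n, T) = -6*n
Y = -7/2 (Y = (¼)*(-14) = -7/2 ≈ -3.5000)
S(u) = -7/2 + 6*u (S(u) = -7/2 - (-6)*u = -7/2 + 6*u)
S(34) + ((-6 + O(6, 6))*(-12))*562 = (-7/2 + 6*34) + ((-6 - 1)*(-12))*562 = (-7/2 + 204) - 7*(-12)*562 = 401/2 + 84*562 = 401/2 + 47208 = 94817/2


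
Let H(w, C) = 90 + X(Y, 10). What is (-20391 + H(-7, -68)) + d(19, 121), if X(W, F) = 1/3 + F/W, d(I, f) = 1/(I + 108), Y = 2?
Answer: -7732646/381 ≈ -20296.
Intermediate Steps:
d(I, f) = 1/(108 + I)
X(W, F) = ⅓ + F/W (X(W, F) = 1*(⅓) + F/W = ⅓ + F/W)
H(w, C) = 286/3 (H(w, C) = 90 + (10 + (⅓)*2)/2 = 90 + (10 + ⅔)/2 = 90 + (½)*(32/3) = 90 + 16/3 = 286/3)
(-20391 + H(-7, -68)) + d(19, 121) = (-20391 + 286/3) + 1/(108 + 19) = -60887/3 + 1/127 = -7732646/381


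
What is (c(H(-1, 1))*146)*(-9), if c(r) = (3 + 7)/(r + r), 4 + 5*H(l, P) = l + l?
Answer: 5475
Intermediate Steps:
H(l, P) = -⅘ + 2*l/5 (H(l, P) = -⅘ + (l + l)/5 = -⅘ + (2*l)/5 = -⅘ + 2*l/5)
c(r) = 5/r (c(r) = 10/((2*r)) = 10*(1/(2*r)) = 5/r)
(c(H(-1, 1))*146)*(-9) = ((5/(-⅘ + (⅖)*(-1)))*146)*(-9) = ((5/(-⅘ - ⅖))*146)*(-9) = ((5/(-6/5))*146)*(-9) = ((5*(-⅚))*146)*(-9) = -25/6*146*(-9) = -1825/3*(-9) = 5475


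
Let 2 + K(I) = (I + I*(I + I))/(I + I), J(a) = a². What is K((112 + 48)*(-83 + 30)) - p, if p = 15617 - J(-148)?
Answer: -4389/2 ≈ -2194.5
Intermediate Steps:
K(I) = -2 + (I + 2*I²)/(2*I) (K(I) = -2 + (I + I*(I + I))/(I + I) = -2 + (I + I*(2*I))/((2*I)) = -2 + (I + 2*I²)*(1/(2*I)) = -2 + (I + 2*I²)/(2*I))
p = -6287 (p = 15617 - 1*(-148)² = 15617 - 1*21904 = 15617 - 21904 = -6287)
K((112 + 48)*(-83 + 30)) - p = (-3/2 + (112 + 48)*(-83 + 30)) - 1*(-6287) = (-3/2 + 160*(-53)) + 6287 = (-3/2 - 8480) + 6287 = -16963/2 + 6287 = -4389/2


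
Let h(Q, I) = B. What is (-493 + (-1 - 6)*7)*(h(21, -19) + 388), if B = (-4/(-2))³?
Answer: -214632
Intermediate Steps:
B = 8 (B = (-4*(-½))³ = 2³ = 8)
h(Q, I) = 8
(-493 + (-1 - 6)*7)*(h(21, -19) + 388) = (-493 + (-1 - 6)*7)*(8 + 388) = (-493 - 7*7)*396 = (-493 - 49)*396 = -542*396 = -214632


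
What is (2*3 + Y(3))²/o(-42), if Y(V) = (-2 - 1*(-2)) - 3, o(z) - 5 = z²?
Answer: 9/1769 ≈ 0.0050876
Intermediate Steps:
o(z) = 5 + z²
Y(V) = -3 (Y(V) = (-2 + 2) - 3 = 0 - 3 = -3)
(2*3 + Y(3))²/o(-42) = (2*3 - 3)²/(5 + (-42)²) = (6 - 3)²/(5 + 1764) = 3²/1769 = 9*(1/1769) = 9/1769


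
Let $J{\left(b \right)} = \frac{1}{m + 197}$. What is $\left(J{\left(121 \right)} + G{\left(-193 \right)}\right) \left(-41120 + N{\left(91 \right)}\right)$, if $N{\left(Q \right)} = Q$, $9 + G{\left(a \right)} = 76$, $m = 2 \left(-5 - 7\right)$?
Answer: $- \frac{475608168}{173} \approx -2.7492 \cdot 10^{6}$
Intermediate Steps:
$m = -24$ ($m = 2 \left(-12\right) = -24$)
$G{\left(a \right)} = 67$ ($G{\left(a \right)} = -9 + 76 = 67$)
$J{\left(b \right)} = \frac{1}{173}$ ($J{\left(b \right)} = \frac{1}{-24 + 197} = \frac{1}{173}$)
$\left(J{\left(121 \right)} + G{\left(-193 \right)}\right) \left(-41120 + N{\left(91 \right)}\right) = \left(\frac{1}{173} + 67\right) \left(-41120 + 91\right) = \frac{11592}{173} \left(-41029\right) = - \frac{475608168}{173}$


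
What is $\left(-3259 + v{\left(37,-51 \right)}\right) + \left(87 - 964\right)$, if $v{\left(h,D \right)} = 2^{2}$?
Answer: $-4132$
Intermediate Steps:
$v{\left(h,D \right)} = 4$
$\left(-3259 + v{\left(37,-51 \right)}\right) + \left(87 - 964\right) = \left(-3259 + 4\right) + \left(87 - 964\right) = -3255 - 877 = -4132$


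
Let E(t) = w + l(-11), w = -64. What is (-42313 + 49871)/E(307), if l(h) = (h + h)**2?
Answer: 3779/210 ≈ 17.995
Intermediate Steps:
l(h) = 4*h**2 (l(h) = (2*h)**2 = 4*h**2)
E(t) = 420 (E(t) = -64 + 4*(-11)**2 = -64 + 4*121 = -64 + 484 = 420)
(-42313 + 49871)/E(307) = (-42313 + 49871)/420 = 7558*(1/420) = 3779/210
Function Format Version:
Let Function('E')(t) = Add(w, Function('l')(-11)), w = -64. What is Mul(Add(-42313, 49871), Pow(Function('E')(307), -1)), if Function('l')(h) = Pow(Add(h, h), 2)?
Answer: Rational(3779, 210) ≈ 17.995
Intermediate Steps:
Function('l')(h) = Mul(4, Pow(h, 2)) (Function('l')(h) = Pow(Mul(2, h), 2) = Mul(4, Pow(h, 2)))
Function('E')(t) = 420 (Function('E')(t) = Add(-64, Mul(4, Pow(-11, 2))) = Add(-64, Mul(4, 121)) = Add(-64, 484) = 420)
Mul(Add(-42313, 49871), Pow(Function('E')(307), -1)) = Mul(Add(-42313, 49871), Pow(420, -1)) = Mul(7558, Rational(1, 420)) = Rational(3779, 210)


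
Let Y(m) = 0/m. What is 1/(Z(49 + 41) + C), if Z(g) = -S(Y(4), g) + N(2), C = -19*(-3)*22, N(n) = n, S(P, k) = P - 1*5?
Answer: 1/1261 ≈ 0.00079302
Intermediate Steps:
Y(m) = 0
S(P, k) = -5 + P (S(P, k) = P - 5 = -5 + P)
C = 1254 (C = 57*22 = 1254)
Z(g) = 7 (Z(g) = -(-5 + 0) + 2 = -1*(-5) + 2 = 5 + 2 = 7)
1/(Z(49 + 41) + C) = 1/(7 + 1254) = 1/1261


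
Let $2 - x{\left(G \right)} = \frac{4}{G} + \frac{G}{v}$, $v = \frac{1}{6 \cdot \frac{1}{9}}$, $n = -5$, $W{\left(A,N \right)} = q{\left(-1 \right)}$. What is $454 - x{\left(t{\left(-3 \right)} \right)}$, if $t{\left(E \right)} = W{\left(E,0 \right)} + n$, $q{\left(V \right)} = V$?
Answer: $\frac{1342}{3} \approx 447.33$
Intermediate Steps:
$W{\left(A,N \right)} = -1$
$v = \frac{3}{2}$ ($v = \frac{1}{6 \cdot \frac{1}{9}} = \frac{1}{\frac{2}{3}} = \frac{3}{2} \approx 1.5$)
$t{\left(E \right)} = -6$ ($t{\left(E \right)} = -1 - 5 = -6$)
$x{\left(G \right)} = 2 - \frac{4}{G} - \frac{2 G}{3}$ ($x{\left(G \right)} = 2 - \left(\frac{4}{G} + \frac{G}{\frac{3}{2}}\right) = 2 - \left(\frac{4}{G} + G \frac{2}{3}\right) = 2 - \left(\frac{4}{G} + \frac{2 G}{3}\right) = 2 - \frac{4}{G} - \frac{2 G}{3}$)
$454 - x{\left(t{\left(-3 \right)} \right)} = 454 - \left(2 - \frac{4}{-6} - -4\right) = 454 - \left(2 - - \frac{2}{3} + 4\right) = 454 - \left(2 + \frac{2}{3} + 4\right) = 454 - \frac{20}{3} = \frac{1342}{3}$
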